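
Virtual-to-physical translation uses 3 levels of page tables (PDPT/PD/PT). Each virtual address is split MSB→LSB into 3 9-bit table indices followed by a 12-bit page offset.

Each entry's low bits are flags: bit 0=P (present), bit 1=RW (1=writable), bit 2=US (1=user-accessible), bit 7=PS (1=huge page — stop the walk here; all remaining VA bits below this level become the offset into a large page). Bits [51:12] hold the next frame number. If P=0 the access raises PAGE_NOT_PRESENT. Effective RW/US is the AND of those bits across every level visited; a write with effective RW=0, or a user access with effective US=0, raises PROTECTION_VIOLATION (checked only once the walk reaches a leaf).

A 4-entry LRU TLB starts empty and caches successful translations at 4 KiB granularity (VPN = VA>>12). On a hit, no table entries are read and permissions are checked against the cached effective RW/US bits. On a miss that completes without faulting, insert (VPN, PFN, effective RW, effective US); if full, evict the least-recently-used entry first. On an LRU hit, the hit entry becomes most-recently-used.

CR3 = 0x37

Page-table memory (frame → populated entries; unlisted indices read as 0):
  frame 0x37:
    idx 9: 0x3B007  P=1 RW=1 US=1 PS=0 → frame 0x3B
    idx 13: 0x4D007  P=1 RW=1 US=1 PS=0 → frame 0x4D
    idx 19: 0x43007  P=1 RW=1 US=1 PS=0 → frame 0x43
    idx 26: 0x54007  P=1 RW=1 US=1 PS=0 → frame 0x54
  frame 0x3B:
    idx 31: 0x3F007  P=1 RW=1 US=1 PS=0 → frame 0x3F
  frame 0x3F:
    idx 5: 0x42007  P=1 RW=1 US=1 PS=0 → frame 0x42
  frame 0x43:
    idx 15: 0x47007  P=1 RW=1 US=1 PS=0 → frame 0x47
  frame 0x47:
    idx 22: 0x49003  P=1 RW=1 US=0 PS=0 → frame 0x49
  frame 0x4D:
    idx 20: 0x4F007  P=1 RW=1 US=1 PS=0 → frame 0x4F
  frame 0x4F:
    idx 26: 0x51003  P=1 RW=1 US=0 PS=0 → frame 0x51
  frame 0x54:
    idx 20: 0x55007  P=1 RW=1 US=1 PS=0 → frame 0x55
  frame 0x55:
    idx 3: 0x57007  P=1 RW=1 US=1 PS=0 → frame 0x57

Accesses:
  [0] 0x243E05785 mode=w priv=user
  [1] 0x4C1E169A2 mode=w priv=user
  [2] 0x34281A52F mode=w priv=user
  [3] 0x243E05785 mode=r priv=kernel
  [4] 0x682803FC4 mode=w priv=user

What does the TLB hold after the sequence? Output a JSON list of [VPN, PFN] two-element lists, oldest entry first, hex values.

Trace:
#0 VA=0x243E05785 (w,user):
  [0] read 0x37 idx=9: raw=0x3B007 flags P=1 W=1 U=1 S=0
  [1] read 0x3B idx=31: raw=0x3F007 flags P=1 W=1 U=1 S=0
  [2] read 0x3F idx=5: raw=0x42007 flags P=1 W=1 U=1 S=0
  ✓ 0x42785  — 3 lookups
#1 VA=0x4C1E169A2 (w,user):
  [0] read 0x37 idx=19: raw=0x43007 flags P=1 W=1 U=1 S=0
  [1] read 0x43 idx=15: raw=0x47007 flags P=1 W=1 U=1 S=0
  [2] read 0x47 idx=22: raw=0x49003 flags P=1 W=1 U=0 S=0
  ⇒ fault: PROTECTION_VIOLATION  — 3 lookups
#2 VA=0x34281A52F (w,user):
  [0] read 0x37 idx=13: raw=0x4D007 flags P=1 W=1 U=1 S=0
  [1] read 0x4D idx=20: raw=0x4F007 flags P=1 W=1 U=1 S=0
  [2] read 0x4F idx=26: raw=0x51003 flags P=1 W=1 U=0 S=0
  ⇒ fault: PROTECTION_VIOLATION  — 3 lookups
#3 VA=0x243E05785 (r,kernel):
  TLB hit vpn=0x243E05 → PA=0x42785
#4 VA=0x682803FC4 (w,user):
  [0] read 0x37 idx=26: raw=0x54007 flags P=1 W=1 U=1 S=0
  [1] read 0x54 idx=20: raw=0x55007 flags P=1 W=1 U=1 S=0
  [2] read 0x55 idx=3: raw=0x57007 flags P=1 W=1 U=1 S=0
  ✓ 0x57FC4  — 3 lookups

TLB: [["0x243E05", "0x42"], ["0x682803", "0x57"]]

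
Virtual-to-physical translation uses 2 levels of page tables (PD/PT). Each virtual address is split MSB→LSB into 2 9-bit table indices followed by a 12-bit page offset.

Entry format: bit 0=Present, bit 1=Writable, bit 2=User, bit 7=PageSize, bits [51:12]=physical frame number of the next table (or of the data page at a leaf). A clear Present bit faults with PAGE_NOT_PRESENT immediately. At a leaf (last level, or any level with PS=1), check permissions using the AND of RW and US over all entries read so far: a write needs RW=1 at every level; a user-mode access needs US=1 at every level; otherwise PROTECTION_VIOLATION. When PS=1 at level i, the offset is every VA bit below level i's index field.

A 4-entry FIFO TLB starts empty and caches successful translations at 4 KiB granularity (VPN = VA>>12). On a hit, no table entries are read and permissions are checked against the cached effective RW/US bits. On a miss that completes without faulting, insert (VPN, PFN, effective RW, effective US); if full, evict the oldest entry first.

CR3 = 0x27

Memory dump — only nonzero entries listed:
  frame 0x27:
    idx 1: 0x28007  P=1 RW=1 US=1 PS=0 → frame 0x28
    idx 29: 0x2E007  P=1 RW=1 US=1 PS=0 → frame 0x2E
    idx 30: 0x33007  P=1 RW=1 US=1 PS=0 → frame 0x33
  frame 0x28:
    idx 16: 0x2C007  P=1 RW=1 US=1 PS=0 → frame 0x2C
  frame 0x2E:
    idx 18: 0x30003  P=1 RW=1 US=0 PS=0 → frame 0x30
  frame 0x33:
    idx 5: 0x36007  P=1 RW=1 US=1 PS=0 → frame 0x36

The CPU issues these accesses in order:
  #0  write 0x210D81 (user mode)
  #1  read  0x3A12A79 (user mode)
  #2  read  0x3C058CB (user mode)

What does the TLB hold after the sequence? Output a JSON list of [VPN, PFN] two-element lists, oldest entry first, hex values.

Per-access translation:
#0 VA=0x210D81 (w,user):
  lvl0: tbl 0x27, slot 1 ⇒ 0x28007 (P1/RW1/US1/PS0)
  lvl1: tbl 0x28, slot 16 ⇒ 0x2C007 (P1/RW1/US1/PS0)
  ⇒ phys 0x2CD81  [2 reads]
#1 VA=0x3A12A79 (r,user):
  lvl0: tbl 0x27, slot 29 ⇒ 0x2E007 (P1/RW1/US1/PS0)
  lvl1: tbl 0x2E, slot 18 ⇒ 0x30003 (P1/RW1/US0/PS0)
  → PROTECTION_VIOLATION  (2 entries read)
#2 VA=0x3C058CB (r,user):
  lvl0: tbl 0x27, slot 30 ⇒ 0x33007 (P1/RW1/US1/PS0)
  lvl1: tbl 0x33, slot 5 ⇒ 0x36007 (P1/RW1/US1/PS0)
  ⇒ phys 0x368CB  [2 reads]

TLB: [["0x210", "0x2C"], ["0x3C05", "0x36"]]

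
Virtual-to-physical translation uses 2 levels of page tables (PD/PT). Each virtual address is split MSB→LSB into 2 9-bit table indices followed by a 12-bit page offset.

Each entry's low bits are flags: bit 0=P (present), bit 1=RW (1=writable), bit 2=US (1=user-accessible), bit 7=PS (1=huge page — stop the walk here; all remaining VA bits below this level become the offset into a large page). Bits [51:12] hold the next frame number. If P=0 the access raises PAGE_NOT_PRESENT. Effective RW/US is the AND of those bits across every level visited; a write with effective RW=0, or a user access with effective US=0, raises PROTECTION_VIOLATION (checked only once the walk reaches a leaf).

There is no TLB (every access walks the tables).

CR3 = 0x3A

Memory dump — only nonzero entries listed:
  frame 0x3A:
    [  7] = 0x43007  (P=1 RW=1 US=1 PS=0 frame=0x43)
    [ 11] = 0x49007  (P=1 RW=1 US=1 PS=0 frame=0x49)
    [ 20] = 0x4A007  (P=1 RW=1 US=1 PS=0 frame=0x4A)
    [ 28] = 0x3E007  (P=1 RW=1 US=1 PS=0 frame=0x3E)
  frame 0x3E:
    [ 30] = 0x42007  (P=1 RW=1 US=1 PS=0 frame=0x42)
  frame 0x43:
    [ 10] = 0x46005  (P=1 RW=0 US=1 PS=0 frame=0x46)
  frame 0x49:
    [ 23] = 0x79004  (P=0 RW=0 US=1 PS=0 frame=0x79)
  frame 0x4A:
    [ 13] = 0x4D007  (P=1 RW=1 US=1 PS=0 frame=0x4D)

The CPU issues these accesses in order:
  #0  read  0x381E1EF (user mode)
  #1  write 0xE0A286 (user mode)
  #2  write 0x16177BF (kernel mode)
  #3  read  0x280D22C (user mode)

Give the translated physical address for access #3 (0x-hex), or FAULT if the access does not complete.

Walk each access:
#0 VA=0x381E1EF (r,user):
  L0 @0x3A[28] → 0x3E007  P=1,RW=1,US=1,PS=0
  L1 @0x3E[30] → 0x42007  P=1,RW=1,US=1,PS=0
  ✓ 0x421EF  — 2 lookups
#1 VA=0xE0A286 (w,user):
  L0 @0x3A[7] → 0x43007  P=1,RW=1,US=1,PS=0
  L1 @0x43[10] → 0x46005  P=1,RW=0,US=1,PS=0
  → PROTECTION_VIOLATION  (2 entries read)
#2 VA=0x16177BF (w,kernel):
  L0 @0x3A[11] → 0x49007  P=1,RW=1,US=1,PS=0
  L1 @0x49[23] → 0x79004  P=0,RW=0,US=1,PS=0
  → PAGE_NOT_PRESENT  (2 entries read)
#3 VA=0x280D22C (r,user):
  L0 @0x3A[20] → 0x4A007  P=1,RW=1,US=1,PS=0
  L1 @0x4A[13] → 0x4D007  P=1,RW=1,US=1,PS=0
  ✓ 0x4D22C  — 2 lookups

Access #3 PA: 0x4D22C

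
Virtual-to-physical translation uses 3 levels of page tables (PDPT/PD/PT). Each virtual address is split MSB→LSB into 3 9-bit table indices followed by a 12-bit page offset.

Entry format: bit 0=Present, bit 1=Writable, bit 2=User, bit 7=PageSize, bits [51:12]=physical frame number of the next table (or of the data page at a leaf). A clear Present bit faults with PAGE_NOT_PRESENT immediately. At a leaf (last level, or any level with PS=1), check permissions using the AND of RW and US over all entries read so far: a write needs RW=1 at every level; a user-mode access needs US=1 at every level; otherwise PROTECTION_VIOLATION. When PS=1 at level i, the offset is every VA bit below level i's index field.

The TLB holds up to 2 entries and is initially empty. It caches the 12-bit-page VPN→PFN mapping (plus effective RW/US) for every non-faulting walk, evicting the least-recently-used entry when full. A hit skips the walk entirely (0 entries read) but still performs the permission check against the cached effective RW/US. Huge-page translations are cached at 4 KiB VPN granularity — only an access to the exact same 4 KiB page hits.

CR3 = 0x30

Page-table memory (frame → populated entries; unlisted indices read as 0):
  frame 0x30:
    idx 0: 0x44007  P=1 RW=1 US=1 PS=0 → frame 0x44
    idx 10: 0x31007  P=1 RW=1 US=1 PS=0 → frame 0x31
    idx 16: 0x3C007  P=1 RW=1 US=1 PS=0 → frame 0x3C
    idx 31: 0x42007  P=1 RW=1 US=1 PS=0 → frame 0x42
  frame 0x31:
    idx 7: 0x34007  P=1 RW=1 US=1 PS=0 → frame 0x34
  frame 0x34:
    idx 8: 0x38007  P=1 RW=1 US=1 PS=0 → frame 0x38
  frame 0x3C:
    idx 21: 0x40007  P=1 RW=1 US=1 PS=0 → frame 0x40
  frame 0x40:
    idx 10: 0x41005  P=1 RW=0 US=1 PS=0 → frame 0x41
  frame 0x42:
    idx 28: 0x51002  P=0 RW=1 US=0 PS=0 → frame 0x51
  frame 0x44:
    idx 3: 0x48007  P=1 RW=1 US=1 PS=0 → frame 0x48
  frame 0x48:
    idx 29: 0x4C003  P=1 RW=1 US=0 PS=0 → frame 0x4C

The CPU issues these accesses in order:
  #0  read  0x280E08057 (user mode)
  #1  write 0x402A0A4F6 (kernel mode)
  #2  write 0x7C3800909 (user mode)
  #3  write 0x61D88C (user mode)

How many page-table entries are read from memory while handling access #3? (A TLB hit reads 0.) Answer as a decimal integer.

Per-access translation:
#0 VA=0x280E08057 (r,user):
  L0: frame=0x30 idx=10 entry=0x31007 [P=1 RW=1 US=1 PS=0]
  L1: frame=0x31 idx=7 entry=0x34007 [P=1 RW=1 US=1 PS=0]
  L2: frame=0x34 idx=8 entry=0x38007 [P=1 RW=1 US=1 PS=0]
  ✓ 0x38057  — 3 lookups
#1 VA=0x402A0A4F6 (w,kernel):
  L0: frame=0x30 idx=16 entry=0x3C007 [P=1 RW=1 US=1 PS=0]
  L1: frame=0x3C idx=21 entry=0x40007 [P=1 RW=1 US=1 PS=0]
  L2: frame=0x40 idx=10 entry=0x41005 [P=1 RW=0 US=1 PS=0]
  ✗ PROTECTION_VIOLATION  [3 reads]
#2 VA=0x7C3800909 (w,user):
  L0: frame=0x30 idx=31 entry=0x42007 [P=1 RW=1 US=1 PS=0]
  L1: frame=0x42 idx=28 entry=0x51002 [P=0 RW=1 US=0 PS=0]
  ✗ PAGE_NOT_PRESENT  [2 reads]
#3 VA=0x61D88C (w,user):
  L0: frame=0x30 idx=0 entry=0x44007 [P=1 RW=1 US=1 PS=0]
  L1: frame=0x44 idx=3 entry=0x48007 [P=1 RW=1 US=1 PS=0]
  L2: frame=0x48 idx=29 entry=0x4C003 [P=1 RW=1 US=0 PS=0]
  ✗ PROTECTION_VIOLATION  [3 reads]

Entries read for #3: 3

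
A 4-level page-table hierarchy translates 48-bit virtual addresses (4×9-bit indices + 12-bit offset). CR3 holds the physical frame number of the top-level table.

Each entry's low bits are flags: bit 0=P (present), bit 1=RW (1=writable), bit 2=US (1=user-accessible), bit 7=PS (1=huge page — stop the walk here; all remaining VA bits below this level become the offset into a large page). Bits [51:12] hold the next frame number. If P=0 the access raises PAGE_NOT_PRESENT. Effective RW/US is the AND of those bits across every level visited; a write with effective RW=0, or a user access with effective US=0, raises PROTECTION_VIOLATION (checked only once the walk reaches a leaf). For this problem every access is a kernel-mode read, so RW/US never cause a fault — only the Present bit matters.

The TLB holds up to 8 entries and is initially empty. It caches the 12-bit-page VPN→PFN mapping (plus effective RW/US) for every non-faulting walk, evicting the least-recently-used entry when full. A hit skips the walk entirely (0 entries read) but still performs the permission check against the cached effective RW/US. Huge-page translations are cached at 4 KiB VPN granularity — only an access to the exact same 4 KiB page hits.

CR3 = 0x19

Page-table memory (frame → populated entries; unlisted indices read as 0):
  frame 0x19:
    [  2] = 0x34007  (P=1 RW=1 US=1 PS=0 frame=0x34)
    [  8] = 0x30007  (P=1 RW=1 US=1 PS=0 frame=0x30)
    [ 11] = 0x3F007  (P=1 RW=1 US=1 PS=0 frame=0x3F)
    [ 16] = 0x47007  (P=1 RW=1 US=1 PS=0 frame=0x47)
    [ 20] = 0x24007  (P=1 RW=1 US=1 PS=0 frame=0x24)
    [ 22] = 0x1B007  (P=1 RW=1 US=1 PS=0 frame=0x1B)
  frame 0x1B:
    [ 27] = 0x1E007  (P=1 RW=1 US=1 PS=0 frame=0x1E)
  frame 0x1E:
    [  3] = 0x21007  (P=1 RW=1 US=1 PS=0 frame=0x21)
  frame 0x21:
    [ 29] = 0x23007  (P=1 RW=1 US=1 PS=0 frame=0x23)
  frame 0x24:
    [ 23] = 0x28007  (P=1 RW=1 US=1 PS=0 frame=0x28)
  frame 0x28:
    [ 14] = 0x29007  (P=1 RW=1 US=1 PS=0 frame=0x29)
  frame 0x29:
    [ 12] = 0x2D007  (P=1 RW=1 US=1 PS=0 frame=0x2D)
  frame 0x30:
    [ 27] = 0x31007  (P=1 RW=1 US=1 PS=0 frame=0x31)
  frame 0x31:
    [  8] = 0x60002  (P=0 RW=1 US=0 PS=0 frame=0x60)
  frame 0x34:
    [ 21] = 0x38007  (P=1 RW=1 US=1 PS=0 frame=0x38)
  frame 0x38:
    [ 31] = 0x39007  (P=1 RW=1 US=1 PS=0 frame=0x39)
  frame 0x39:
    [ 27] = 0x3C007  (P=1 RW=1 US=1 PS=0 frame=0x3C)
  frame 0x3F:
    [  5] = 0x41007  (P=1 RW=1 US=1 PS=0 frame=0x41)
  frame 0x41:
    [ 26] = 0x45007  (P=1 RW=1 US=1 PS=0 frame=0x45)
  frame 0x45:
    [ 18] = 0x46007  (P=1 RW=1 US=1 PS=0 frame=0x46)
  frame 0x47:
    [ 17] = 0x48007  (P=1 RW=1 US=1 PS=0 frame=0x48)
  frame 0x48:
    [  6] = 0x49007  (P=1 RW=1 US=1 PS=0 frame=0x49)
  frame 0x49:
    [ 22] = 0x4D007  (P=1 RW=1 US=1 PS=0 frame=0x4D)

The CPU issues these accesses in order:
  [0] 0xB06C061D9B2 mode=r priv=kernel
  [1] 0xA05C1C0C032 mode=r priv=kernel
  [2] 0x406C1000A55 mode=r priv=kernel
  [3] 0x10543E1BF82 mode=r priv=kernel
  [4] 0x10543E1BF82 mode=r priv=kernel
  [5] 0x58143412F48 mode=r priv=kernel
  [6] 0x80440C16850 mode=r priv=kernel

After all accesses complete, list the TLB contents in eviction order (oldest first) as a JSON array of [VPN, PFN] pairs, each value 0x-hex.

Walk each access:
#0 VA=0xB06C061D9B2 (r,kernel):
  L0 @0x19[22] → 0x1B007  P=1,RW=1,US=1,PS=0
  L1 @0x1B[27] → 0x1E007  P=1,RW=1,US=1,PS=0
  L2 @0x1E[3] → 0x21007  P=1,RW=1,US=1,PS=0
  L3 @0x21[29] → 0x23007  P=1,RW=1,US=1,PS=0
  → PA=0x239B2  (4 entries read)
#1 VA=0xA05C1C0C032 (r,kernel):
  L0 @0x19[20] → 0x24007  P=1,RW=1,US=1,PS=0
  L1 @0x24[23] → 0x28007  P=1,RW=1,US=1,PS=0
  L2 @0x28[14] → 0x29007  P=1,RW=1,US=1,PS=0
  L3 @0x29[12] → 0x2D007  P=1,RW=1,US=1,PS=0
  → PA=0x2D032  (4 entries read)
#2 VA=0x406C1000A55 (r,kernel):
  L0 @0x19[8] → 0x30007  P=1,RW=1,US=1,PS=0
  L1 @0x30[27] → 0x31007  P=1,RW=1,US=1,PS=0
  L2 @0x31[8] → 0x60002  P=0,RW=1,US=0,PS=0
  → PAGE_NOT_PRESENT  (3 entries read)
#3 VA=0x10543E1BF82 (r,kernel):
  L0 @0x19[2] → 0x34007  P=1,RW=1,US=1,PS=0
  L1 @0x34[21] → 0x38007  P=1,RW=1,US=1,PS=0
  L2 @0x38[31] → 0x39007  P=1,RW=1,US=1,PS=0
  L3 @0x39[27] → 0x3C007  P=1,RW=1,US=1,PS=0
  → PA=0x3CF82  (4 entries read)
#4 VA=0x10543E1BF82 (r,kernel):
  TLB hit vpn=0x10543E1B → PA=0x3CF82
#5 VA=0x58143412F48 (r,kernel):
  L0 @0x19[11] → 0x3F007  P=1,RW=1,US=1,PS=0
  L1 @0x3F[5] → 0x41007  P=1,RW=1,US=1,PS=0
  L2 @0x41[26] → 0x45007  P=1,RW=1,US=1,PS=0
  L3 @0x45[18] → 0x46007  P=1,RW=1,US=1,PS=0
  → PA=0x46F48  (4 entries read)
#6 VA=0x80440C16850 (r,kernel):
  L0 @0x19[16] → 0x47007  P=1,RW=1,US=1,PS=0
  L1 @0x47[17] → 0x48007  P=1,RW=1,US=1,PS=0
  L2 @0x48[6] → 0x49007  P=1,RW=1,US=1,PS=0
  L3 @0x49[22] → 0x4D007  P=1,RW=1,US=1,PS=0
  → PA=0x4D850  (4 entries read)

TLB: [["0xB06C061D", "0x23"], ["0xA05C1C0C", "0x2D"], ["0x10543E1B", "0x3C"], ["0x58143412", "0x46"], ["0x80440C16", "0x4D"]]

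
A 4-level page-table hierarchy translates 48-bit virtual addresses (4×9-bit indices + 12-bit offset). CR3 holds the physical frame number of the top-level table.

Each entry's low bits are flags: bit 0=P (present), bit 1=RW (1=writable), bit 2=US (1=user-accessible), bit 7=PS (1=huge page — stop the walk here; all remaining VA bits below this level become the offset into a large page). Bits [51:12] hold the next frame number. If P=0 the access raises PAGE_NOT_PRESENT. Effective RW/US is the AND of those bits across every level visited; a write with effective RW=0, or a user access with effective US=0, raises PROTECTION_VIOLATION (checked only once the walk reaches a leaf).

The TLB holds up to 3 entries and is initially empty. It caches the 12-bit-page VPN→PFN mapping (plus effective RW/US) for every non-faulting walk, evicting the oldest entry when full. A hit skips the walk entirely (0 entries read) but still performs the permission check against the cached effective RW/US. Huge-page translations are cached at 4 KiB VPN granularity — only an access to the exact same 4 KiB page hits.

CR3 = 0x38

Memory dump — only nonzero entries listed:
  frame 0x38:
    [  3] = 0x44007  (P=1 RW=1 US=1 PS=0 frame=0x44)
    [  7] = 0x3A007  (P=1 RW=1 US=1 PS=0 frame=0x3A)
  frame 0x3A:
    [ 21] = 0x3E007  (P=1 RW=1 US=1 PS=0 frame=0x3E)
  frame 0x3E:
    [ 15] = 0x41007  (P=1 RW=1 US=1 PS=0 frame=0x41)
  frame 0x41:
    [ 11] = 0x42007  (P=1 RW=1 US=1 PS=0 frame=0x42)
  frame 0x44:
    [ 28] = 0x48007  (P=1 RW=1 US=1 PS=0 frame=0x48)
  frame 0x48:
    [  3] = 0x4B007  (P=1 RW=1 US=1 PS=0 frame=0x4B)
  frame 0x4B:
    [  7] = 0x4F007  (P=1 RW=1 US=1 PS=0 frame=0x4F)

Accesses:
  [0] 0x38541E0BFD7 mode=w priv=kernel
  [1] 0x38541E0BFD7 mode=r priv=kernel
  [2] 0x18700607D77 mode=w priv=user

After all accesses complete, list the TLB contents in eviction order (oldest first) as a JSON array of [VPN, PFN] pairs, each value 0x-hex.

Walk each access:
#0 VA=0x38541E0BFD7 (w,kernel):
  L0: frame=0x38 idx=7 entry=0x3A007 [P=1 RW=1 US=1 PS=0]
  L1: frame=0x3A idx=21 entry=0x3E007 [P=1 RW=1 US=1 PS=0]
  L2: frame=0x3E idx=15 entry=0x41007 [P=1 RW=1 US=1 PS=0]
  L3: frame=0x41 idx=11 entry=0x42007 [P=1 RW=1 US=1 PS=0]
  ⇒ phys 0x42FD7  [4 reads]
#1 VA=0x38541E0BFD7 (r,kernel):
  TLB hit vpn=0x38541E0B → PA=0x42FD7
#2 VA=0x18700607D77 (w,user):
  L0: frame=0x38 idx=3 entry=0x44007 [P=1 RW=1 US=1 PS=0]
  L1: frame=0x44 idx=28 entry=0x48007 [P=1 RW=1 US=1 PS=0]
  L2: frame=0x48 idx=3 entry=0x4B007 [P=1 RW=1 US=1 PS=0]
  L3: frame=0x4B idx=7 entry=0x4F007 [P=1 RW=1 US=1 PS=0]
  ⇒ phys 0x4FD77  [4 reads]

TLB: [["0x38541E0B", "0x42"], ["0x18700607", "0x4F"]]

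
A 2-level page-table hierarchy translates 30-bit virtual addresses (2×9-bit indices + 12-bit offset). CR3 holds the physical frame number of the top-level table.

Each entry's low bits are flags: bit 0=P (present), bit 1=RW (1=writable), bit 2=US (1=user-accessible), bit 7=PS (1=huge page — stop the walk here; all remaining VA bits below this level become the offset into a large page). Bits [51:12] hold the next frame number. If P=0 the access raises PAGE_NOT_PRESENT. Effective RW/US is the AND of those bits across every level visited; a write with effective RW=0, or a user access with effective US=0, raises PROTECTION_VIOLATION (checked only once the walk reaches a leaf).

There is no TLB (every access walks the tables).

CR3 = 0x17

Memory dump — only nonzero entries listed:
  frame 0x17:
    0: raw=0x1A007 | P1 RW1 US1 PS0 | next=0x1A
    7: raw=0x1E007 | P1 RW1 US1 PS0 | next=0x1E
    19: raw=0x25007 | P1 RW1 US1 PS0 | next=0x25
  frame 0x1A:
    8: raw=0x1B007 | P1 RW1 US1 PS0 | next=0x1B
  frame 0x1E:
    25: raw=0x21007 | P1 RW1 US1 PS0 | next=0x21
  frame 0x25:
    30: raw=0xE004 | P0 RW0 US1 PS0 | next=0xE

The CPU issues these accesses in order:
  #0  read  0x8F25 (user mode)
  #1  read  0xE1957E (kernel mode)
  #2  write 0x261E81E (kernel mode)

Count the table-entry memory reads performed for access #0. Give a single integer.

Trace:
#0 VA=0x8F25 (r,user):
  lvl0: tbl 0x17, slot 0 ⇒ 0x1A007 (P1/RW1/US1/PS0)
  lvl1: tbl 0x1A, slot 8 ⇒ 0x1B007 (P1/RW1/US1/PS0)
  ⇒ phys 0x1BF25  [2 reads]
#1 VA=0xE1957E (r,kernel):
  lvl0: tbl 0x17, slot 7 ⇒ 0x1E007 (P1/RW1/US1/PS0)
  lvl1: tbl 0x1E, slot 25 ⇒ 0x21007 (P1/RW1/US1/PS0)
  ⇒ phys 0x2157E  [2 reads]
#2 VA=0x261E81E (w,kernel):
  lvl0: tbl 0x17, slot 19 ⇒ 0x25007 (P1/RW1/US1/PS0)
  lvl1: tbl 0x25, slot 30 ⇒ 0xE004 (P0/RW0/US1/PS0)
  → PAGE_NOT_PRESENT  (2 entries read)

Entries read for #0: 2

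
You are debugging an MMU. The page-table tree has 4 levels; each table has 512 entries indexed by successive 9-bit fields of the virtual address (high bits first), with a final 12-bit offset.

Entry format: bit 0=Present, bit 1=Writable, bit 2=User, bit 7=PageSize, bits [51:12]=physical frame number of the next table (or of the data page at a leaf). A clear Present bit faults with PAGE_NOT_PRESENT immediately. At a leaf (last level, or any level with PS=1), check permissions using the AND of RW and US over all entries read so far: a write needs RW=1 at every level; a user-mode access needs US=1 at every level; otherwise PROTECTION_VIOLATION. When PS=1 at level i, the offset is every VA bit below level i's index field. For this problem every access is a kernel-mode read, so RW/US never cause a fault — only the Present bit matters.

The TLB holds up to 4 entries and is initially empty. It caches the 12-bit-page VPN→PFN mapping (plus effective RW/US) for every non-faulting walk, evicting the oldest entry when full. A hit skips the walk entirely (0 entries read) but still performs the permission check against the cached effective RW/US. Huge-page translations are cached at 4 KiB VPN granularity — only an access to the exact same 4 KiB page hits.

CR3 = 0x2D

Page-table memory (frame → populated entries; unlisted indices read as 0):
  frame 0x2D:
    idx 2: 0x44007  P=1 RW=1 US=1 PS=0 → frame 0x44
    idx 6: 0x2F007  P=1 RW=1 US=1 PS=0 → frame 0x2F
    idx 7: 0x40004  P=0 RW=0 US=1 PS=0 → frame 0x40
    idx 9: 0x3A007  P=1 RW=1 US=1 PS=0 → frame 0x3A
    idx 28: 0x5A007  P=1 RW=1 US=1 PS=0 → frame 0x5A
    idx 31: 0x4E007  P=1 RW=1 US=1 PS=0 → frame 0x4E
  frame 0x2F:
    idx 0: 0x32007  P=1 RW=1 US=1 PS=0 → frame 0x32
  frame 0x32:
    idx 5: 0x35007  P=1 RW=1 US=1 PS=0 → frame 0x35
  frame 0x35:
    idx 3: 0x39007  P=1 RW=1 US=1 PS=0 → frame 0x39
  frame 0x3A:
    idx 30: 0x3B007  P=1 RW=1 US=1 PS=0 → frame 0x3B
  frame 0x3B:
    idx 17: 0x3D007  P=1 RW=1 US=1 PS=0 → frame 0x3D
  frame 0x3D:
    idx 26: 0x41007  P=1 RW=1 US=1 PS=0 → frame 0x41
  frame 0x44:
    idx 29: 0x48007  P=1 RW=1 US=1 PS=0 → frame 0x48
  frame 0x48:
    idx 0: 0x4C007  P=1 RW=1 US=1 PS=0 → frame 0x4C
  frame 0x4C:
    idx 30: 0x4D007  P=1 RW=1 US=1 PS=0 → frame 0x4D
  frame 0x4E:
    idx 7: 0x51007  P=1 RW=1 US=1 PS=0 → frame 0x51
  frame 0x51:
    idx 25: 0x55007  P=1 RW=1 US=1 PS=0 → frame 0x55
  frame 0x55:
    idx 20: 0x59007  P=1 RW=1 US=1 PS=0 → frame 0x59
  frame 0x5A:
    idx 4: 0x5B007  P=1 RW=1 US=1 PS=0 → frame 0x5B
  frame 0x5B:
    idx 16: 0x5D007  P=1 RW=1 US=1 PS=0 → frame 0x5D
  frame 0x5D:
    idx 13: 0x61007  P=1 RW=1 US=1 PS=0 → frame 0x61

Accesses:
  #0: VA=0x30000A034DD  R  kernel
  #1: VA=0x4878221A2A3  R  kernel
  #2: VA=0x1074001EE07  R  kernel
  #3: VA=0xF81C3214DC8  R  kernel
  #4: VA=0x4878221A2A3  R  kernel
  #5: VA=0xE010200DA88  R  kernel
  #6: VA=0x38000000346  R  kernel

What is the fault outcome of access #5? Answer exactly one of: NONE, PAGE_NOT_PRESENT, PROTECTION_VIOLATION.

Per-access translation:
#0 VA=0x30000A034DD (r,kernel):
  L0 @0x2D[6] → 0x2F007  P=1,RW=1,US=1,PS=0
  L1 @0x2F[0] → 0x32007  P=1,RW=1,US=1,PS=0
  L2 @0x32[5] → 0x35007  P=1,RW=1,US=1,PS=0
  L3 @0x35[3] → 0x39007  P=1,RW=1,US=1,PS=0
  ⇒ phys 0x394DD  [4 reads]
#1 VA=0x4878221A2A3 (r,kernel):
  L0 @0x2D[9] → 0x3A007  P=1,RW=1,US=1,PS=0
  L1 @0x3A[30] → 0x3B007  P=1,RW=1,US=1,PS=0
  L2 @0x3B[17] → 0x3D007  P=1,RW=1,US=1,PS=0
  L3 @0x3D[26] → 0x41007  P=1,RW=1,US=1,PS=0
  ⇒ phys 0x412A3  [4 reads]
#2 VA=0x1074001EE07 (r,kernel):
  L0 @0x2D[2] → 0x44007  P=1,RW=1,US=1,PS=0
  L1 @0x44[29] → 0x48007  P=1,RW=1,US=1,PS=0
  L2 @0x48[0] → 0x4C007  P=1,RW=1,US=1,PS=0
  L3 @0x4C[30] → 0x4D007  P=1,RW=1,US=1,PS=0
  ⇒ phys 0x4DE07  [4 reads]
#3 VA=0xF81C3214DC8 (r,kernel):
  L0 @0x2D[31] → 0x4E007  P=1,RW=1,US=1,PS=0
  L1 @0x4E[7] → 0x51007  P=1,RW=1,US=1,PS=0
  L2 @0x51[25] → 0x55007  P=1,RW=1,US=1,PS=0
  L3 @0x55[20] → 0x59007  P=1,RW=1,US=1,PS=0
  ⇒ phys 0x59DC8  [4 reads]
#4 VA=0x4878221A2A3 (r,kernel):
  TLB hit vpn=0x4878221A → PA=0x412A3
#5 VA=0xE010200DA88 (r,kernel):
  L0 @0x2D[28] → 0x5A007  P=1,RW=1,US=1,PS=0
  L1 @0x5A[4] → 0x5B007  P=1,RW=1,US=1,PS=0
  L2 @0x5B[16] → 0x5D007  P=1,RW=1,US=1,PS=0
  L3 @0x5D[13] → 0x61007  P=1,RW=1,US=1,PS=0
  ⇒ phys 0x61A88  [4 reads]
#6 VA=0x38000000346 (r,kernel):
  L0 @0x2D[7] → 0x40004  P=0,RW=0,US=1,PS=0
  ✗ PAGE_NOT_PRESENT  [1 reads]

Access #5 fault: NONE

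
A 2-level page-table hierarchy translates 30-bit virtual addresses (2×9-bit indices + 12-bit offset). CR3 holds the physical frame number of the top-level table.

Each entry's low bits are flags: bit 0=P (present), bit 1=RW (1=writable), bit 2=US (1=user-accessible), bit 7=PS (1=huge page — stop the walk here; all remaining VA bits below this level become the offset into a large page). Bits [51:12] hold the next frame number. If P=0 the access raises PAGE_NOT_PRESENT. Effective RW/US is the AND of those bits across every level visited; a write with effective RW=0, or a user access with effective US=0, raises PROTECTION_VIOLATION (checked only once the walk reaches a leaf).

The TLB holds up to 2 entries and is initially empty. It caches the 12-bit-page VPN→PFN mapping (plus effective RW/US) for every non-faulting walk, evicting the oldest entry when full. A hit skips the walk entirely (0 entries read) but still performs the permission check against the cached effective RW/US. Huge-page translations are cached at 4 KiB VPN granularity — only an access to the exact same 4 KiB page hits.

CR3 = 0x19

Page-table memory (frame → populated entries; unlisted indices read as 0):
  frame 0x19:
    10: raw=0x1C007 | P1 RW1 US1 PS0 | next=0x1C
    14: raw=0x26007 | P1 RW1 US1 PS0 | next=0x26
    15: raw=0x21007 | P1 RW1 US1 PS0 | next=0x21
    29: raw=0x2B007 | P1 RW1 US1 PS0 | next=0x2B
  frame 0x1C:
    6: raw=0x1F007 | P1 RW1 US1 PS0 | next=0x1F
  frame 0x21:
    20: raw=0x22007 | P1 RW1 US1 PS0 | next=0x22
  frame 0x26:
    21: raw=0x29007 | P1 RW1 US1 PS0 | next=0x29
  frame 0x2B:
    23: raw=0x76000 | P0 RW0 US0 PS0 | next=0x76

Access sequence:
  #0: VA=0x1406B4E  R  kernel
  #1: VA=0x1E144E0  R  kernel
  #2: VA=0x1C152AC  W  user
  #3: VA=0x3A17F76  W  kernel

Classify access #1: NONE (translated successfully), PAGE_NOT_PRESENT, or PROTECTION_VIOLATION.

Walk each access:
#0 VA=0x1406B4E (r,kernel):
  L0: frame=0x19 idx=10 entry=0x1C007 [P=1 RW=1 US=1 PS=0]
  L1: frame=0x1C idx=6 entry=0x1F007 [P=1 RW=1 US=1 PS=0]
  ⇒ phys 0x1FB4E  [2 reads]
#1 VA=0x1E144E0 (r,kernel):
  L0: frame=0x19 idx=15 entry=0x21007 [P=1 RW=1 US=1 PS=0]
  L1: frame=0x21 idx=20 entry=0x22007 [P=1 RW=1 US=1 PS=0]
  ⇒ phys 0x224E0  [2 reads]
#2 VA=0x1C152AC (w,user):
  L0: frame=0x19 idx=14 entry=0x26007 [P=1 RW=1 US=1 PS=0]
  L1: frame=0x26 idx=21 entry=0x29007 [P=1 RW=1 US=1 PS=0]
  ⇒ phys 0x292AC  [2 reads]
#3 VA=0x3A17F76 (w,kernel):
  L0: frame=0x19 idx=29 entry=0x2B007 [P=1 RW=1 US=1 PS=0]
  L1: frame=0x2B idx=23 entry=0x76000 [P=0 RW=0 US=0 PS=0]
  ⇒ fault: PAGE_NOT_PRESENT  — 2 lookups

Access #1 fault: NONE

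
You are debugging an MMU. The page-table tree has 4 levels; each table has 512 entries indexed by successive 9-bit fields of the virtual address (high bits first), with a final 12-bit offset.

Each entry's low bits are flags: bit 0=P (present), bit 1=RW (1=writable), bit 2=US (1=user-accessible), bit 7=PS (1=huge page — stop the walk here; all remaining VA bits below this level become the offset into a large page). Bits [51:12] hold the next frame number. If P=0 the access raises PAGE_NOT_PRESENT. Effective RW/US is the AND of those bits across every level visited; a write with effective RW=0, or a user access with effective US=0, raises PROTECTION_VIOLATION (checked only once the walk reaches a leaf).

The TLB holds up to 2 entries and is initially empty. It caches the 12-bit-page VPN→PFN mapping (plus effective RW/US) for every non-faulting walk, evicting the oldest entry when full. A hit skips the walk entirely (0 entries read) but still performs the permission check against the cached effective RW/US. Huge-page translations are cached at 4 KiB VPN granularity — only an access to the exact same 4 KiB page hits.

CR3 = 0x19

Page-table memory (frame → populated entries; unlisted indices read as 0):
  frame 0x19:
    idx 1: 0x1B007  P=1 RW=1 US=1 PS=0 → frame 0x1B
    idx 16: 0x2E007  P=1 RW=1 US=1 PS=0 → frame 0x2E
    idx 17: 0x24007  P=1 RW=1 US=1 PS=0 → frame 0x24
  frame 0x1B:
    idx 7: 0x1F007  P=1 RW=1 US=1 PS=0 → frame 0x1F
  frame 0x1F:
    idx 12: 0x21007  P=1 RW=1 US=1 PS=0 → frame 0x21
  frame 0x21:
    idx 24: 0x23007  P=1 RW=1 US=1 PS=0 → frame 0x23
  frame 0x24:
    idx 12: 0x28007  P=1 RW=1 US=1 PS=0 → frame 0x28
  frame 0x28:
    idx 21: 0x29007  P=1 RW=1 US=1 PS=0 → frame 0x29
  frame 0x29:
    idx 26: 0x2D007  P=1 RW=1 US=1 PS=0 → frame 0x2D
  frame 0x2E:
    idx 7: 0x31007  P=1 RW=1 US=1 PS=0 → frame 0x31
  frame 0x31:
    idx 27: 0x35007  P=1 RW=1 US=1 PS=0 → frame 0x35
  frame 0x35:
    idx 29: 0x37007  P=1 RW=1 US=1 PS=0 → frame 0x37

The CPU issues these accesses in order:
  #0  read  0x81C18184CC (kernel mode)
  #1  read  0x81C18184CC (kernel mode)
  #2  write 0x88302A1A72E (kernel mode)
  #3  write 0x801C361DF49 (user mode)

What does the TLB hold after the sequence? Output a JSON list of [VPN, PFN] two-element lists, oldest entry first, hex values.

Walk each access:
#0 VA=0x81C18184CC (r,kernel):
  L0 @0x19[1] → 0x1B007  P=1,RW=1,US=1,PS=0
  L1 @0x1B[7] → 0x1F007  P=1,RW=1,US=1,PS=0
  L2 @0x1F[12] → 0x21007  P=1,RW=1,US=1,PS=0
  L3 @0x21[24] → 0x23007  P=1,RW=1,US=1,PS=0
  ⇒ phys 0x234CC  [4 reads]
#1 VA=0x81C18184CC (r,kernel):
  TLB hit vpn=0x81C1818 → PA=0x234CC
#2 VA=0x88302A1A72E (w,kernel):
  L0 @0x19[17] → 0x24007  P=1,RW=1,US=1,PS=0
  L1 @0x24[12] → 0x28007  P=1,RW=1,US=1,PS=0
  L2 @0x28[21] → 0x29007  P=1,RW=1,US=1,PS=0
  L3 @0x29[26] → 0x2D007  P=1,RW=1,US=1,PS=0
  ⇒ phys 0x2D72E  [4 reads]
#3 VA=0x801C361DF49 (w,user):
  L0 @0x19[16] → 0x2E007  P=1,RW=1,US=1,PS=0
  L1 @0x2E[7] → 0x31007  P=1,RW=1,US=1,PS=0
  L2 @0x31[27] → 0x35007  P=1,RW=1,US=1,PS=0
  L3 @0x35[29] → 0x37007  P=1,RW=1,US=1,PS=0
  ⇒ phys 0x37F49  [4 reads]

TLB: [["0x88302A1A", "0x2D"], ["0x801C361D", "0x37"]]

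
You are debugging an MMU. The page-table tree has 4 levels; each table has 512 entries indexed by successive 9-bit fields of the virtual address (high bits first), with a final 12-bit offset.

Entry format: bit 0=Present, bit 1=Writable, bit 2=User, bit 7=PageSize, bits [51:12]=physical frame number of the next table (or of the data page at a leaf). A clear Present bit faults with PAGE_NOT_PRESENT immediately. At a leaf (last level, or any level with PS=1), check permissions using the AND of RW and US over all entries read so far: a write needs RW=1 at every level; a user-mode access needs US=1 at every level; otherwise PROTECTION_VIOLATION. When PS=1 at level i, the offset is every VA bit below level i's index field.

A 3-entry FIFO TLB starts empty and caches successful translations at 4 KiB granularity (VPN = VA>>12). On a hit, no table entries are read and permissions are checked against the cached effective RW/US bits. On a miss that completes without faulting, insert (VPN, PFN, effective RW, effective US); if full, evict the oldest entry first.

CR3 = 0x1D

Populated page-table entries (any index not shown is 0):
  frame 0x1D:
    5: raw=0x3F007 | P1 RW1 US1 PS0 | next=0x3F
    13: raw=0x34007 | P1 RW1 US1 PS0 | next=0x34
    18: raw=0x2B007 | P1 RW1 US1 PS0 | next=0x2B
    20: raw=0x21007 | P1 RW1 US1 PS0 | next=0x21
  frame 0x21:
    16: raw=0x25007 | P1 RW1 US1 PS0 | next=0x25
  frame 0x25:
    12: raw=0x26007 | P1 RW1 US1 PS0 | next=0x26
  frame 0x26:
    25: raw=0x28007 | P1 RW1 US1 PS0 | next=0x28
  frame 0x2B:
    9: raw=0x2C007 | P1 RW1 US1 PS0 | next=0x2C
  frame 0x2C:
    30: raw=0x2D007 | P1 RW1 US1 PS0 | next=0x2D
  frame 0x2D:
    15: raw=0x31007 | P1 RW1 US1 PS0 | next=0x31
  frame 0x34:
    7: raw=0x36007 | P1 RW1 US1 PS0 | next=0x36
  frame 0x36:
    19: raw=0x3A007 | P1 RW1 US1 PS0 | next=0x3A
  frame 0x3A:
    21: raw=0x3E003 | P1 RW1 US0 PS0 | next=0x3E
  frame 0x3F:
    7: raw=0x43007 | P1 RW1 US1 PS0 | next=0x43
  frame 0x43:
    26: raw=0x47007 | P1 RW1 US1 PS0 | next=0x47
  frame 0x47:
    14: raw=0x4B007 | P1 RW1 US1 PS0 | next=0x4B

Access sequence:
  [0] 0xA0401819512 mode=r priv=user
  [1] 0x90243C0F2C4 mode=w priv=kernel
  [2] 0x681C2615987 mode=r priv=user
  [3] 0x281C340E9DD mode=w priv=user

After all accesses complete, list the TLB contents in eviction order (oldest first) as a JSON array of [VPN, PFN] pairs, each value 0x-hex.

Walk each access:
#0 VA=0xA0401819512 (r,user):
  L0 @0x1D[20] → 0x21007  P=1,RW=1,US=1,PS=0
  L1 @0x21[16] → 0x25007  P=1,RW=1,US=1,PS=0
  L2 @0x25[12] → 0x26007  P=1,RW=1,US=1,PS=0
  L3 @0x26[25] → 0x28007  P=1,RW=1,US=1,PS=0
  ⇒ phys 0x28512  [4 reads]
#1 VA=0x90243C0F2C4 (w,kernel):
  L0 @0x1D[18] → 0x2B007  P=1,RW=1,US=1,PS=0
  L1 @0x2B[9] → 0x2C007  P=1,RW=1,US=1,PS=0
  L2 @0x2C[30] → 0x2D007  P=1,RW=1,US=1,PS=0
  L3 @0x2D[15] → 0x31007  P=1,RW=1,US=1,PS=0
  ⇒ phys 0x312C4  [4 reads]
#2 VA=0x681C2615987 (r,user):
  L0 @0x1D[13] → 0x34007  P=1,RW=1,US=1,PS=0
  L1 @0x34[7] → 0x36007  P=1,RW=1,US=1,PS=0
  L2 @0x36[19] → 0x3A007  P=1,RW=1,US=1,PS=0
  L3 @0x3A[21] → 0x3E003  P=1,RW=1,US=0,PS=0
  ✗ PROTECTION_VIOLATION  [4 reads]
#3 VA=0x281C340E9DD (w,user):
  L0 @0x1D[5] → 0x3F007  P=1,RW=1,US=1,PS=0
  L1 @0x3F[7] → 0x43007  P=1,RW=1,US=1,PS=0
  L2 @0x43[26] → 0x47007  P=1,RW=1,US=1,PS=0
  L3 @0x47[14] → 0x4B007  P=1,RW=1,US=1,PS=0
  ⇒ phys 0x4B9DD  [4 reads]

TLB: [["0xA0401819", "0x28"], ["0x90243C0F", "0x31"], ["0x281C340E", "0x4B"]]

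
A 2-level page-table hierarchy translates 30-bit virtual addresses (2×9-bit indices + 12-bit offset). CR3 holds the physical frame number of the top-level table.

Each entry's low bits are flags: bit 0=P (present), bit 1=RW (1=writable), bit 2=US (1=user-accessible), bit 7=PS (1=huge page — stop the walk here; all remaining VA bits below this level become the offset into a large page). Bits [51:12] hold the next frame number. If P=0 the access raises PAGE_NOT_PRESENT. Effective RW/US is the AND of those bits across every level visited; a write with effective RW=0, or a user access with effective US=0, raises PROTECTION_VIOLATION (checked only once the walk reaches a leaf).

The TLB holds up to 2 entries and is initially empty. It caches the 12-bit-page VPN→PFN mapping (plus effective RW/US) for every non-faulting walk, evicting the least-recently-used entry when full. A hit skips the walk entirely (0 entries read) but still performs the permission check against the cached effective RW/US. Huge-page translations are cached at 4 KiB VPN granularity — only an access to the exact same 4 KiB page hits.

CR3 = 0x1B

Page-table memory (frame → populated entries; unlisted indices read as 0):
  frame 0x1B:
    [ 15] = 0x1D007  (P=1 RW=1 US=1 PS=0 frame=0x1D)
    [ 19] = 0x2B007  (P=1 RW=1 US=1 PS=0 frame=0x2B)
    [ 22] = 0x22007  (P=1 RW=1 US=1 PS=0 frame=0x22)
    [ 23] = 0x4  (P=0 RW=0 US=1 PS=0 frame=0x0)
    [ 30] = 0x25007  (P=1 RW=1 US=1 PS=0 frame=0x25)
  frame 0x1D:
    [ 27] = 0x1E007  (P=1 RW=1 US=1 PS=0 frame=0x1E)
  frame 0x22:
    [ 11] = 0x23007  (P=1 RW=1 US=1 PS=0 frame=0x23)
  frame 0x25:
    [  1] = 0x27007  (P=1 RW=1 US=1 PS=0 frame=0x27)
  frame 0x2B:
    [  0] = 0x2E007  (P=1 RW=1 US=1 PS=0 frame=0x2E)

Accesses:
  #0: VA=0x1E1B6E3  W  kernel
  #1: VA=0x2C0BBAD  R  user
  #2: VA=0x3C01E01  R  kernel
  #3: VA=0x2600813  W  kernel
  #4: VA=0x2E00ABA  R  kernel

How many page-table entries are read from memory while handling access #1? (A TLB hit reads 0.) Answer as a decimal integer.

Trace:
#0 VA=0x1E1B6E3 (w,kernel):
  [0] read 0x1B idx=15: raw=0x1D007 flags P=1 W=1 U=1 S=0
  [1] read 0x1D idx=27: raw=0x1E007 flags P=1 W=1 U=1 S=0
  ⇒ phys 0x1E6E3  [2 reads]
#1 VA=0x2C0BBAD (r,user):
  [0] read 0x1B idx=22: raw=0x22007 flags P=1 W=1 U=1 S=0
  [1] read 0x22 idx=11: raw=0x23007 flags P=1 W=1 U=1 S=0
  ⇒ phys 0x23BAD  [2 reads]
#2 VA=0x3C01E01 (r,kernel):
  [0] read 0x1B idx=30: raw=0x25007 flags P=1 W=1 U=1 S=0
  [1] read 0x25 idx=1: raw=0x27007 flags P=1 W=1 U=1 S=0
  ⇒ phys 0x27E01  [2 reads]
#3 VA=0x2600813 (w,kernel):
  [0] read 0x1B idx=19: raw=0x2B007 flags P=1 W=1 U=1 S=0
  [1] read 0x2B idx=0: raw=0x2E007 flags P=1 W=1 U=1 S=0
  ⇒ phys 0x2E813  [2 reads]
#4 VA=0x2E00ABA (r,kernel):
  [0] read 0x1B idx=23: raw=0x4 flags P=0 W=0 U=1 S=0
  → PAGE_NOT_PRESENT  (1 entries read)

Entries read for #1: 2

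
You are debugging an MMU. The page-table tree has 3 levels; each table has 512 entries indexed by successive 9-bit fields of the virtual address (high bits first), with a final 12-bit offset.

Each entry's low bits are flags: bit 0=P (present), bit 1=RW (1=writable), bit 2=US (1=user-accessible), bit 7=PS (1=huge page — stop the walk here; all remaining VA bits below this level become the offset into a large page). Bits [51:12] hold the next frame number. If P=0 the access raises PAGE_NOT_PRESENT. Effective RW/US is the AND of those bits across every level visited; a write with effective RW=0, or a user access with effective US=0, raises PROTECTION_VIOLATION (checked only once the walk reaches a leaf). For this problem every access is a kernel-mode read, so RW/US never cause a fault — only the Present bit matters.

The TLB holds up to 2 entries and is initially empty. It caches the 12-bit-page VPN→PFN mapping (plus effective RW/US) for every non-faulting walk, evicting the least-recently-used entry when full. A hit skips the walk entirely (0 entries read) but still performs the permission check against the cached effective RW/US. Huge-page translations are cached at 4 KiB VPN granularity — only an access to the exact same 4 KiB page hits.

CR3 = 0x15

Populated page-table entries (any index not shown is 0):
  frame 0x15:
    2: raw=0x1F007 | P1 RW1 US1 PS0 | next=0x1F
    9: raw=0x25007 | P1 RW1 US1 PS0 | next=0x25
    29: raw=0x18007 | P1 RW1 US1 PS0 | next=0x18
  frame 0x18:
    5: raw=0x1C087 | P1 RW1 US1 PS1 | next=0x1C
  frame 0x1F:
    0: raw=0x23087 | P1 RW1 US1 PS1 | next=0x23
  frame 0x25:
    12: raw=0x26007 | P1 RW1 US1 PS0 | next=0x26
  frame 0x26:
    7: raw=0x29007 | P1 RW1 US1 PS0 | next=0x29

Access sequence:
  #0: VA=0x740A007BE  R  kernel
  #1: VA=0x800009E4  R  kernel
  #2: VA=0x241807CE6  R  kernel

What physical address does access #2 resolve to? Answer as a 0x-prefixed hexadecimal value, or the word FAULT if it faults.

Per-access translation:
#0 VA=0x740A007BE (r,kernel):
  L0 @0x15[29] → 0x18007  P=1,RW=1,US=1,PS=0
  L1 @0x18[5] → 0x1C087  P=1,RW=1,US=1,PS=1
  ✓ 0x1C7BE (huge @L1)  — 2 lookups
#1 VA=0x800009E4 (r,kernel):
  L0 @0x15[2] → 0x1F007  P=1,RW=1,US=1,PS=0
  L1 @0x1F[0] → 0x23087  P=1,RW=1,US=1,PS=1
  ✓ 0x239E4 (huge @L1)  — 2 lookups
#2 VA=0x241807CE6 (r,kernel):
  L0 @0x15[9] → 0x25007  P=1,RW=1,US=1,PS=0
  L1 @0x25[12] → 0x26007  P=1,RW=1,US=1,PS=0
  L2 @0x26[7] → 0x29007  P=1,RW=1,US=1,PS=0
  ✓ 0x29CE6  — 3 lookups

Access #2 PA: 0x29CE6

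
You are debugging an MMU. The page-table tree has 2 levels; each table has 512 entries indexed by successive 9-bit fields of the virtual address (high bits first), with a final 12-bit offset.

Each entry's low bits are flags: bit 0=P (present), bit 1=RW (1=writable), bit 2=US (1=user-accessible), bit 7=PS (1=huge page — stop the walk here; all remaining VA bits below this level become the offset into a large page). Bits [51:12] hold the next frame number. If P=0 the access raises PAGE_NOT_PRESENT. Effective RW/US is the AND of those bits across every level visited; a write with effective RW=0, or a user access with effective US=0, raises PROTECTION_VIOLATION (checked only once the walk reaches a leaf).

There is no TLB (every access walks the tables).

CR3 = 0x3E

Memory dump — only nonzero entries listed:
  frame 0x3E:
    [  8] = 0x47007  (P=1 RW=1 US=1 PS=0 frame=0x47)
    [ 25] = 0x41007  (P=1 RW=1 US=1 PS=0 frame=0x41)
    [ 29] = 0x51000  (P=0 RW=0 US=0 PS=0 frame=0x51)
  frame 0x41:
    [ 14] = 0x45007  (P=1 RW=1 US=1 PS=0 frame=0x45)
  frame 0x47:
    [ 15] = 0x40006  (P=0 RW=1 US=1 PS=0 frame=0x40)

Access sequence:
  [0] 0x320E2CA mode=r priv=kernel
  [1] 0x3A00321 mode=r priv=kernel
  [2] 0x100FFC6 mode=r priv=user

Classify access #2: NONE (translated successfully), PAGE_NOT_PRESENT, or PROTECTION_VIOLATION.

Trace:
#0 VA=0x320E2CA (r,kernel):
  L0 @0x3E[25] → 0x41007  P=1,RW=1,US=1,PS=0
  L1 @0x41[14] → 0x45007  P=1,RW=1,US=1,PS=0
  ✓ 0x452CA  — 2 lookups
#1 VA=0x3A00321 (r,kernel):
  L0 @0x3E[29] → 0x51000  P=0,RW=0,US=0,PS=0
  ⇒ fault: PAGE_NOT_PRESENT  — 1 lookups
#2 VA=0x100FFC6 (r,user):
  L0 @0x3E[8] → 0x47007  P=1,RW=1,US=1,PS=0
  L1 @0x47[15] → 0x40006  P=0,RW=1,US=1,PS=0
  ⇒ fault: PAGE_NOT_PRESENT  — 2 lookups

Access #2 fault: PAGE_NOT_PRESENT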